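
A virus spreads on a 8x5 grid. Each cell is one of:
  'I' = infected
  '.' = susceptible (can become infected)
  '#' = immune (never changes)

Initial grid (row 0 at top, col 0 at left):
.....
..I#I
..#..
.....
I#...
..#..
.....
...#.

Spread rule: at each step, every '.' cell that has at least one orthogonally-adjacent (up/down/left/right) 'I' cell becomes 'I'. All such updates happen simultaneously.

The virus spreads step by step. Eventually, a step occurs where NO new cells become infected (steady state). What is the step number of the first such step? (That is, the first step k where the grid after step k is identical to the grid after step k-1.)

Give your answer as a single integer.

Answer: 7

Derivation:
Step 0 (initial): 3 infected
Step 1: +6 new -> 9 infected
Step 2: +10 new -> 19 infected
Step 3: +6 new -> 25 infected
Step 4: +5 new -> 30 infected
Step 5: +4 new -> 34 infected
Step 6: +1 new -> 35 infected
Step 7: +0 new -> 35 infected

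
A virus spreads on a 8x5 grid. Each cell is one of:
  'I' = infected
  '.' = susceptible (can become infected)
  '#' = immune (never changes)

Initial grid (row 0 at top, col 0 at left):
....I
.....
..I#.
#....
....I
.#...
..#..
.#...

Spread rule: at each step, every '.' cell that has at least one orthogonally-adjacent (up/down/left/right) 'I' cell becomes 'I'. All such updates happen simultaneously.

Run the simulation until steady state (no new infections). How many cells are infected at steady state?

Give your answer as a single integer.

Answer: 35

Derivation:
Step 0 (initial): 3 infected
Step 1: +8 new -> 11 infected
Step 2: +10 new -> 21 infected
Step 3: +6 new -> 27 infected
Step 4: +3 new -> 30 infected
Step 5: +2 new -> 32 infected
Step 6: +1 new -> 33 infected
Step 7: +2 new -> 35 infected
Step 8: +0 new -> 35 infected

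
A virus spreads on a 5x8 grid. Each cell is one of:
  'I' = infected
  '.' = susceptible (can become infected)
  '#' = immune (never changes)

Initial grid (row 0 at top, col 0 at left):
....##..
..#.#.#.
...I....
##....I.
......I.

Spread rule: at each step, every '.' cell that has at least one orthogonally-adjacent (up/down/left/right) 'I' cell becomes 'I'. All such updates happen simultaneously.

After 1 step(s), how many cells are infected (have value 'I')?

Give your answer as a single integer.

Answer: 12

Derivation:
Step 0 (initial): 3 infected
Step 1: +9 new -> 12 infected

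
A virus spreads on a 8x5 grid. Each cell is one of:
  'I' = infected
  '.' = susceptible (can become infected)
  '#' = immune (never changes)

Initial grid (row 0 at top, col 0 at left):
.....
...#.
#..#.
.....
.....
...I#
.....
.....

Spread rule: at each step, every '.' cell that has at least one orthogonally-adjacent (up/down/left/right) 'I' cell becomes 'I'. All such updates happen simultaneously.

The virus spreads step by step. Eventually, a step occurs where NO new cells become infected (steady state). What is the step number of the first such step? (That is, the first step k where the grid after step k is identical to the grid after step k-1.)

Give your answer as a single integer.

Step 0 (initial): 1 infected
Step 1: +3 new -> 4 infected
Step 2: +7 new -> 11 infected
Step 3: +7 new -> 18 infected
Step 4: +6 new -> 24 infected
Step 5: +5 new -> 29 infected
Step 6: +3 new -> 32 infected
Step 7: +3 new -> 35 infected
Step 8: +1 new -> 36 infected
Step 9: +0 new -> 36 infected

Answer: 9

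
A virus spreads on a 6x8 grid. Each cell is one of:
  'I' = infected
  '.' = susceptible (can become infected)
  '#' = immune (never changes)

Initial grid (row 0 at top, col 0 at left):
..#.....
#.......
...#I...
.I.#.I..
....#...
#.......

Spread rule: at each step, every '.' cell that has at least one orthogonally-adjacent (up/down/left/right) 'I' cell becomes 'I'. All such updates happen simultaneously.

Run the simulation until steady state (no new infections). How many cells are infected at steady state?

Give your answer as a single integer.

Step 0 (initial): 3 infected
Step 1: +9 new -> 12 infected
Step 2: +13 new -> 25 infected
Step 3: +11 new -> 36 infected
Step 4: +5 new -> 41 infected
Step 5: +1 new -> 42 infected
Step 6: +0 new -> 42 infected

Answer: 42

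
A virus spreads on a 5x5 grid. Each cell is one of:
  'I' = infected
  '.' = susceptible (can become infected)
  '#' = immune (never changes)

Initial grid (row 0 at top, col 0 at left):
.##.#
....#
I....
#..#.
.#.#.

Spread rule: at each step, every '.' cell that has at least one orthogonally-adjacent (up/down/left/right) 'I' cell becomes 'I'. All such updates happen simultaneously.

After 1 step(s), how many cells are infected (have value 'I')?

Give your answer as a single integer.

Step 0 (initial): 1 infected
Step 1: +2 new -> 3 infected

Answer: 3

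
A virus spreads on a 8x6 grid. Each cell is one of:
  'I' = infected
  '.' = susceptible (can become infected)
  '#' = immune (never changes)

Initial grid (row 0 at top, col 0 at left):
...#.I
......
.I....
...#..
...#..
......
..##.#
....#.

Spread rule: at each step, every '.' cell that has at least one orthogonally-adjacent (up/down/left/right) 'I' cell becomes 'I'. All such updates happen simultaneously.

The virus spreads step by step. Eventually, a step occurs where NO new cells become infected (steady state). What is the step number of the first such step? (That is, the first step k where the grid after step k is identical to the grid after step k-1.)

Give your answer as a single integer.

Step 0 (initial): 2 infected
Step 1: +6 new -> 8 infected
Step 2: +9 new -> 17 infected
Step 3: +8 new -> 25 infected
Step 4: +5 new -> 30 infected
Step 5: +5 new -> 35 infected
Step 6: +3 new -> 38 infected
Step 7: +2 new -> 40 infected
Step 8: +0 new -> 40 infected

Answer: 8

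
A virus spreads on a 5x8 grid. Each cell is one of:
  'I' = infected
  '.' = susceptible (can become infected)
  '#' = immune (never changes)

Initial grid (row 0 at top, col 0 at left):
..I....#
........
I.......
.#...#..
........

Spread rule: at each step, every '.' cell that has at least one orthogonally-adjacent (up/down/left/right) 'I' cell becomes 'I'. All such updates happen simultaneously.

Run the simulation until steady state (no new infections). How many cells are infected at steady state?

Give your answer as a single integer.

Answer: 37

Derivation:
Step 0 (initial): 2 infected
Step 1: +6 new -> 8 infected
Step 2: +6 new -> 14 infected
Step 3: +5 new -> 19 infected
Step 4: +5 new -> 24 infected
Step 5: +4 new -> 28 infected
Step 6: +3 new -> 31 infected
Step 7: +3 new -> 34 infected
Step 8: +2 new -> 36 infected
Step 9: +1 new -> 37 infected
Step 10: +0 new -> 37 infected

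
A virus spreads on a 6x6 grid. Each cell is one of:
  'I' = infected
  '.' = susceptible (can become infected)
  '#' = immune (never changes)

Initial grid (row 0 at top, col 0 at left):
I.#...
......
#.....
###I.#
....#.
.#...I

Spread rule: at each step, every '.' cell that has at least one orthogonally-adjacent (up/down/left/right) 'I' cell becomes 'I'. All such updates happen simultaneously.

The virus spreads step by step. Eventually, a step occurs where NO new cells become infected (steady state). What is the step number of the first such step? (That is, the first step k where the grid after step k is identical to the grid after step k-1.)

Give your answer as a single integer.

Step 0 (initial): 3 infected
Step 1: +7 new -> 10 infected
Step 2: +6 new -> 16 infected
Step 3: +7 new -> 23 infected
Step 4: +3 new -> 26 infected
Step 5: +2 new -> 28 infected
Step 6: +0 new -> 28 infected

Answer: 6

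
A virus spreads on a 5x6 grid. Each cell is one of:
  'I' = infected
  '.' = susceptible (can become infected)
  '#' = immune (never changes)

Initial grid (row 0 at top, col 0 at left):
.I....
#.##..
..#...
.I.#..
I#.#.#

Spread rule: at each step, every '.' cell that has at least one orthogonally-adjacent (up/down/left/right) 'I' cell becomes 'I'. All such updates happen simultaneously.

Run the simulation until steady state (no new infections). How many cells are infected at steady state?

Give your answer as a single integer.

Step 0 (initial): 3 infected
Step 1: +6 new -> 9 infected
Step 2: +3 new -> 12 infected
Step 3: +1 new -> 13 infected
Step 4: +2 new -> 15 infected
Step 5: +2 new -> 17 infected
Step 6: +3 new -> 20 infected
Step 7: +2 new -> 22 infected
Step 8: +0 new -> 22 infected

Answer: 22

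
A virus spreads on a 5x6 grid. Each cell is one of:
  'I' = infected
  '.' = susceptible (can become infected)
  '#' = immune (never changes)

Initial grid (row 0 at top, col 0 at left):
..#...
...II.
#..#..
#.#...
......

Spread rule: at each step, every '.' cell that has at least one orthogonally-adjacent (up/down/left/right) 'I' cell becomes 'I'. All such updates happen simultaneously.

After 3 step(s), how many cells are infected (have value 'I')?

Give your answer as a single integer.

Step 0 (initial): 2 infected
Step 1: +5 new -> 7 infected
Step 2: +5 new -> 12 infected
Step 3: +6 new -> 18 infected

Answer: 18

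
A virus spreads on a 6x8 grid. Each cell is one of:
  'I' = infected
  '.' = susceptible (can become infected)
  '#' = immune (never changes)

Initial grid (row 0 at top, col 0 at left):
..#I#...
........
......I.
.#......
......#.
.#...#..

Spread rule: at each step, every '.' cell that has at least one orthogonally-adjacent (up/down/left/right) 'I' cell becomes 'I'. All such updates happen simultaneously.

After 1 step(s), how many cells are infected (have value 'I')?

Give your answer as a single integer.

Step 0 (initial): 2 infected
Step 1: +5 new -> 7 infected

Answer: 7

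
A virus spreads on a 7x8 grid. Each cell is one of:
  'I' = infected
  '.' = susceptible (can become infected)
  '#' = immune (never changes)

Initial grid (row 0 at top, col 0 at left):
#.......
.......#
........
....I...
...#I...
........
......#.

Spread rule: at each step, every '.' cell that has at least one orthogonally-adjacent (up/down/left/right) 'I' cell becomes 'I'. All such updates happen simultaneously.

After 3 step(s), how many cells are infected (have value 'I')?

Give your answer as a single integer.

Step 0 (initial): 2 infected
Step 1: +5 new -> 7 infected
Step 2: +9 new -> 16 infected
Step 3: +13 new -> 29 infected

Answer: 29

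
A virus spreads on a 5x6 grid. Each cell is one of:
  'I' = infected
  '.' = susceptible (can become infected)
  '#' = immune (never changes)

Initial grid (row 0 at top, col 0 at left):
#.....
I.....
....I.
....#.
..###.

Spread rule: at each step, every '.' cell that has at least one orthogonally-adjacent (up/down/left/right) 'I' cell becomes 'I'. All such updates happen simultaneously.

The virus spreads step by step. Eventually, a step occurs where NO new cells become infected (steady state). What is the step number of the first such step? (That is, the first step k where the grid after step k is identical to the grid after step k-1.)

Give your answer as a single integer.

Answer: 5

Derivation:
Step 0 (initial): 2 infected
Step 1: +5 new -> 7 infected
Step 2: +10 new -> 17 infected
Step 3: +7 new -> 24 infected
Step 4: +1 new -> 25 infected
Step 5: +0 new -> 25 infected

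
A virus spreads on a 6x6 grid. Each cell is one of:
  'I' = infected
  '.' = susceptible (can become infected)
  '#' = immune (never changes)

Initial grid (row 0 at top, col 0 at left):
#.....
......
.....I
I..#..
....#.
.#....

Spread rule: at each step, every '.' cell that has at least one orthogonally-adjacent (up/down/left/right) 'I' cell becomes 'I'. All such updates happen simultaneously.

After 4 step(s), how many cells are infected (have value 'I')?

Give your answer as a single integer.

Answer: 30

Derivation:
Step 0 (initial): 2 infected
Step 1: +6 new -> 8 infected
Step 2: +10 new -> 18 infected
Step 3: +6 new -> 24 infected
Step 4: +6 new -> 30 infected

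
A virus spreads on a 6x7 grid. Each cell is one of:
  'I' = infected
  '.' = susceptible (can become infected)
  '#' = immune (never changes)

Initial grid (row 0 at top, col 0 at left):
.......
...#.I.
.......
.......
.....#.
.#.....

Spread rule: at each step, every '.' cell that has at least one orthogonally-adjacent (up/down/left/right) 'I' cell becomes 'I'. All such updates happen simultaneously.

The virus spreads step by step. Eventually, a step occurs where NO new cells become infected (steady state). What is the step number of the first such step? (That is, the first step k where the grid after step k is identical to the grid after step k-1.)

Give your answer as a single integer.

Answer: 10

Derivation:
Step 0 (initial): 1 infected
Step 1: +4 new -> 5 infected
Step 2: +5 new -> 10 infected
Step 3: +4 new -> 14 infected
Step 4: +5 new -> 19 infected
Step 5: +7 new -> 26 infected
Step 6: +7 new -> 33 infected
Step 7: +4 new -> 37 infected
Step 8: +1 new -> 38 infected
Step 9: +1 new -> 39 infected
Step 10: +0 new -> 39 infected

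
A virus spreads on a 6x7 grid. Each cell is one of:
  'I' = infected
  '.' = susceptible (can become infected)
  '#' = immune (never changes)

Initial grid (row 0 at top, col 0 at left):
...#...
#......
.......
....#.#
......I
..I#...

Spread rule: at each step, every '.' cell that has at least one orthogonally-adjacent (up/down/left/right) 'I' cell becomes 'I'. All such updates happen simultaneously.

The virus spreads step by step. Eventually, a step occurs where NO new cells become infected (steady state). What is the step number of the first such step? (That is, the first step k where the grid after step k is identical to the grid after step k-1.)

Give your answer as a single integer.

Step 0 (initial): 2 infected
Step 1: +4 new -> 6 infected
Step 2: +7 new -> 13 infected
Step 3: +6 new -> 19 infected
Step 4: +7 new -> 26 infected
Step 5: +7 new -> 33 infected
Step 6: +3 new -> 36 infected
Step 7: +1 new -> 37 infected
Step 8: +0 new -> 37 infected

Answer: 8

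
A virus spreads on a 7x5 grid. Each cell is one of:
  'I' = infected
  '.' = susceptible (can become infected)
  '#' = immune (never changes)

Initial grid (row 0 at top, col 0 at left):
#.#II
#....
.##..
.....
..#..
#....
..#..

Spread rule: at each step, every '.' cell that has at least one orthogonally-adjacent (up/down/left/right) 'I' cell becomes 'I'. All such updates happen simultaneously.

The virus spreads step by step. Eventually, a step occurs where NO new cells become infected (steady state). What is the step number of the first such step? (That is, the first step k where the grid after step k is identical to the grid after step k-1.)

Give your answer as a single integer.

Step 0 (initial): 2 infected
Step 1: +2 new -> 4 infected
Step 2: +3 new -> 7 infected
Step 3: +3 new -> 10 infected
Step 4: +4 new -> 14 infected
Step 5: +3 new -> 17 infected
Step 6: +5 new -> 22 infected
Step 7: +3 new -> 25 infected
Step 8: +1 new -> 26 infected
Step 9: +1 new -> 27 infected
Step 10: +0 new -> 27 infected

Answer: 10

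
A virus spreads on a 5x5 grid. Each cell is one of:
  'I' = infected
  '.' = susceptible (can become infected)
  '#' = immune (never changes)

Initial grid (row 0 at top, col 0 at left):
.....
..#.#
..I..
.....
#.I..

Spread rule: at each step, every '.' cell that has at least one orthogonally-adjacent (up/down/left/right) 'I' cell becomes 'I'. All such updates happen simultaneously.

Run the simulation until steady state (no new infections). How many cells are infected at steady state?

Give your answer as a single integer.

Answer: 22

Derivation:
Step 0 (initial): 2 infected
Step 1: +5 new -> 7 infected
Step 2: +7 new -> 14 infected
Step 3: +5 new -> 19 infected
Step 4: +3 new -> 22 infected
Step 5: +0 new -> 22 infected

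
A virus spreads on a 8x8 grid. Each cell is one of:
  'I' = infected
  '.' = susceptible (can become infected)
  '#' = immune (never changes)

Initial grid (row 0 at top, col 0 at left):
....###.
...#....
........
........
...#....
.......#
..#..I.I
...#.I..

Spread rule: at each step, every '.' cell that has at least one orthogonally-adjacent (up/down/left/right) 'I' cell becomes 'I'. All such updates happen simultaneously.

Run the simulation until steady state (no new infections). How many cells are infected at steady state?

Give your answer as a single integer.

Answer: 56

Derivation:
Step 0 (initial): 3 infected
Step 1: +6 new -> 9 infected
Step 2: +4 new -> 13 infected
Step 3: +4 new -> 17 infected
Step 4: +5 new -> 22 infected
Step 5: +7 new -> 29 infected
Step 6: +8 new -> 37 infected
Step 7: +6 new -> 43 infected
Step 8: +6 new -> 49 infected
Step 9: +3 new -> 52 infected
Step 10: +3 new -> 55 infected
Step 11: +1 new -> 56 infected
Step 12: +0 new -> 56 infected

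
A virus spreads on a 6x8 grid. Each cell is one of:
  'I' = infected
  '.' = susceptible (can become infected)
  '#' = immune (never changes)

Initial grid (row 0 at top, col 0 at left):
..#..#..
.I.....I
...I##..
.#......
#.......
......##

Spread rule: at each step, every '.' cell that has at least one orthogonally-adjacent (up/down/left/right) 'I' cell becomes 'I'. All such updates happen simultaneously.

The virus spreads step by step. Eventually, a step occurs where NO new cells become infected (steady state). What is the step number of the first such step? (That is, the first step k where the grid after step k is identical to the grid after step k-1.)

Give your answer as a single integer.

Step 0 (initial): 3 infected
Step 1: +10 new -> 13 infected
Step 2: +11 new -> 24 infected
Step 3: +8 new -> 32 infected
Step 4: +5 new -> 37 infected
Step 5: +2 new -> 39 infected
Step 6: +1 new -> 40 infected
Step 7: +0 new -> 40 infected

Answer: 7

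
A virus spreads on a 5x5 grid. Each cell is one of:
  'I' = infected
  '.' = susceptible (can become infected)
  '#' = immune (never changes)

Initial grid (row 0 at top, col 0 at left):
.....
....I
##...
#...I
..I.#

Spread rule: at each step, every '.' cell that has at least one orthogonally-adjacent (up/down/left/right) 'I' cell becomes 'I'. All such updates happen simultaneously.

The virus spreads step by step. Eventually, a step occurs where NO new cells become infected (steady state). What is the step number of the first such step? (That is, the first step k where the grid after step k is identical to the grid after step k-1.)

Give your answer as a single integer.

Step 0 (initial): 3 infected
Step 1: +7 new -> 10 infected
Step 2: +6 new -> 16 infected
Step 3: +2 new -> 18 infected
Step 4: +2 new -> 20 infected
Step 5: +1 new -> 21 infected
Step 6: +0 new -> 21 infected

Answer: 6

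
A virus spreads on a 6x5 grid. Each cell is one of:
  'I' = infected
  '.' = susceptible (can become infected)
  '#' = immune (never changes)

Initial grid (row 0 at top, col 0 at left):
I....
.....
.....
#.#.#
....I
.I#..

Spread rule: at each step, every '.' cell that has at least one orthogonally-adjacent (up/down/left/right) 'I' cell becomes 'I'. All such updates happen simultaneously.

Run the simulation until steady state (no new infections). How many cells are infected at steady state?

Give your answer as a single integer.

Step 0 (initial): 3 infected
Step 1: +6 new -> 9 infected
Step 2: +8 new -> 17 infected
Step 3: +4 new -> 21 infected
Step 4: +4 new -> 25 infected
Step 5: +1 new -> 26 infected
Step 6: +0 new -> 26 infected

Answer: 26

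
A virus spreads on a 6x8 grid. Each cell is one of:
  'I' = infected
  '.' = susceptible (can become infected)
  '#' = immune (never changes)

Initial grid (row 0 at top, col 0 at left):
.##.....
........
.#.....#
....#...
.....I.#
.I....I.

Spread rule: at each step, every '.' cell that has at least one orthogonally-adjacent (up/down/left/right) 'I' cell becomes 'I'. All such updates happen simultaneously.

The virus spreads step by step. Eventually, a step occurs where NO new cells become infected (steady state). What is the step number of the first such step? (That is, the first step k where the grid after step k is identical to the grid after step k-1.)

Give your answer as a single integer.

Answer: 7

Derivation:
Step 0 (initial): 3 infected
Step 1: +8 new -> 11 infected
Step 2: +8 new -> 19 infected
Step 3: +7 new -> 26 infected
Step 4: +6 new -> 32 infected
Step 5: +6 new -> 38 infected
Step 6: +4 new -> 42 infected
Step 7: +0 new -> 42 infected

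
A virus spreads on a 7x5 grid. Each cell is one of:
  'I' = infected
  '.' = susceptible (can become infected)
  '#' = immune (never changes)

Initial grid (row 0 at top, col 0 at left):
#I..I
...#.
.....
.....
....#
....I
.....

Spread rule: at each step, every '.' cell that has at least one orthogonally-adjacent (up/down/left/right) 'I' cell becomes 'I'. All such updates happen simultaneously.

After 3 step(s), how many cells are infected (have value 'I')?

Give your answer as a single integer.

Step 0 (initial): 3 infected
Step 1: +6 new -> 9 infected
Step 2: +7 new -> 16 infected
Step 3: +9 new -> 25 infected

Answer: 25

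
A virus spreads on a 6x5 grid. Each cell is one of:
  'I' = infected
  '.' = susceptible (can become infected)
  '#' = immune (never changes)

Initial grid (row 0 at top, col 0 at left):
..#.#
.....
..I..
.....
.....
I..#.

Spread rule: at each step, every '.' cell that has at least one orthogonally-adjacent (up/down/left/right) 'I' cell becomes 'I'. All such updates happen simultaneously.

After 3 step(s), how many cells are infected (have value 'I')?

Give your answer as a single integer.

Answer: 24

Derivation:
Step 0 (initial): 2 infected
Step 1: +6 new -> 8 infected
Step 2: +10 new -> 18 infected
Step 3: +6 new -> 24 infected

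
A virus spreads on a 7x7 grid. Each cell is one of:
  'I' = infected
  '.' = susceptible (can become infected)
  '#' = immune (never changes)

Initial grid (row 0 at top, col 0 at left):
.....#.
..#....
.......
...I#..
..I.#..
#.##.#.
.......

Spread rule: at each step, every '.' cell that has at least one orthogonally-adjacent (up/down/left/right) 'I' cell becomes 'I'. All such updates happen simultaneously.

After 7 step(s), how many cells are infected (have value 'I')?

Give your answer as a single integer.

Answer: 40

Derivation:
Step 0 (initial): 2 infected
Step 1: +4 new -> 6 infected
Step 2: +6 new -> 12 infected
Step 3: +6 new -> 18 infected
Step 4: +9 new -> 27 infected
Step 5: +6 new -> 33 infected
Step 6: +4 new -> 37 infected
Step 7: +3 new -> 40 infected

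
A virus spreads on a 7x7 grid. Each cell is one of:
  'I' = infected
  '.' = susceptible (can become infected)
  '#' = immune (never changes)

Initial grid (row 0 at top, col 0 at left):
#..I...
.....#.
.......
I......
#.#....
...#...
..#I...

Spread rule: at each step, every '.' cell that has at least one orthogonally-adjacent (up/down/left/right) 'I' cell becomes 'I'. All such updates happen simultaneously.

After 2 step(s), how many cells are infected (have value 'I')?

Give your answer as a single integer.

Answer: 20

Derivation:
Step 0 (initial): 3 infected
Step 1: +6 new -> 9 infected
Step 2: +11 new -> 20 infected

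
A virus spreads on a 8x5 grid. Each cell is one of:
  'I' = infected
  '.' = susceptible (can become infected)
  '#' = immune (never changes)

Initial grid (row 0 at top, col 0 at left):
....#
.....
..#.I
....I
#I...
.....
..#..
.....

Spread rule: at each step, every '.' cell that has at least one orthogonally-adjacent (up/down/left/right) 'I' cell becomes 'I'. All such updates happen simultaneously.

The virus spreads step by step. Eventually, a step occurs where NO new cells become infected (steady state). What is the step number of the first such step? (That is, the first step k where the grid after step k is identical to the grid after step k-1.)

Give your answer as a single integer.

Answer: 6

Derivation:
Step 0 (initial): 3 infected
Step 1: +7 new -> 10 infected
Step 2: +9 new -> 19 infected
Step 3: +8 new -> 27 infected
Step 4: +7 new -> 34 infected
Step 5: +2 new -> 36 infected
Step 6: +0 new -> 36 infected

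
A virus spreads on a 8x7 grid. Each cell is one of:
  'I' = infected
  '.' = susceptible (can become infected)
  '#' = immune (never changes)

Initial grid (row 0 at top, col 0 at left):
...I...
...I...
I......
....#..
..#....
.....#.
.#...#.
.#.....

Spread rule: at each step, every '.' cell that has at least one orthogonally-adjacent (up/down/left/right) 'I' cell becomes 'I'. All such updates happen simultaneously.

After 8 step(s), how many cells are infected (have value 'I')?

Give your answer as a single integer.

Answer: 49

Derivation:
Step 0 (initial): 3 infected
Step 1: +8 new -> 11 infected
Step 2: +10 new -> 21 infected
Step 3: +7 new -> 28 infected
Step 4: +6 new -> 34 infected
Step 5: +6 new -> 40 infected
Step 6: +4 new -> 44 infected
Step 7: +3 new -> 47 infected
Step 8: +2 new -> 49 infected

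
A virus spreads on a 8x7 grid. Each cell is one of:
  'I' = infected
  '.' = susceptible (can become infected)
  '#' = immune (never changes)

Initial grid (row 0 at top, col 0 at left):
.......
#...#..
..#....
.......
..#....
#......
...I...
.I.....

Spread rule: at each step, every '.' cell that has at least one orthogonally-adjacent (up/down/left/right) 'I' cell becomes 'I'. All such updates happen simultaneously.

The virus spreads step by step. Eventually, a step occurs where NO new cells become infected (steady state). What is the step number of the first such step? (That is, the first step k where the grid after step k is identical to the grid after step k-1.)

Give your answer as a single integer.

Step 0 (initial): 2 infected
Step 1: +7 new -> 9 infected
Step 2: +7 new -> 16 infected
Step 3: +6 new -> 22 infected
Step 4: +8 new -> 30 infected
Step 5: +6 new -> 36 infected
Step 6: +6 new -> 42 infected
Step 7: +5 new -> 47 infected
Step 8: +3 new -> 50 infected
Step 9: +1 new -> 51 infected
Step 10: +0 new -> 51 infected

Answer: 10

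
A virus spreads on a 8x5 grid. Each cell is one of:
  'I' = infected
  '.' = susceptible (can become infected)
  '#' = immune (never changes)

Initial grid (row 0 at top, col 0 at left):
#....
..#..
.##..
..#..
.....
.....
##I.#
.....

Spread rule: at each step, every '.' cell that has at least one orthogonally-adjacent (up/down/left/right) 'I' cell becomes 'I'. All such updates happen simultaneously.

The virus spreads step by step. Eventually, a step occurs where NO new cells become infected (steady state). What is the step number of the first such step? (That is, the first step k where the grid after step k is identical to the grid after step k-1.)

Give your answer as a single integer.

Answer: 10

Derivation:
Step 0 (initial): 1 infected
Step 1: +3 new -> 4 infected
Step 2: +5 new -> 9 infected
Step 3: +6 new -> 15 infected
Step 4: +4 new -> 19 infected
Step 5: +3 new -> 22 infected
Step 6: +3 new -> 25 infected
Step 7: +3 new -> 28 infected
Step 8: +3 new -> 31 infected
Step 9: +1 new -> 32 infected
Step 10: +0 new -> 32 infected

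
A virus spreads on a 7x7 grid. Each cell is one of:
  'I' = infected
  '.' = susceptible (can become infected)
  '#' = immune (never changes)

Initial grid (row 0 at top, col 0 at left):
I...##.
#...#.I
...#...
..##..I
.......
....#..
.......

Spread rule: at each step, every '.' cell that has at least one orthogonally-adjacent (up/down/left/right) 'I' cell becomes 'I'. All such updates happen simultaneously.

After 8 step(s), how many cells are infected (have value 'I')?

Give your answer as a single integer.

Answer: 41

Derivation:
Step 0 (initial): 3 infected
Step 1: +6 new -> 9 infected
Step 2: +6 new -> 15 infected
Step 3: +7 new -> 22 infected
Step 4: +6 new -> 28 infected
Step 5: +5 new -> 33 infected
Step 6: +4 new -> 37 infected
Step 7: +3 new -> 40 infected
Step 8: +1 new -> 41 infected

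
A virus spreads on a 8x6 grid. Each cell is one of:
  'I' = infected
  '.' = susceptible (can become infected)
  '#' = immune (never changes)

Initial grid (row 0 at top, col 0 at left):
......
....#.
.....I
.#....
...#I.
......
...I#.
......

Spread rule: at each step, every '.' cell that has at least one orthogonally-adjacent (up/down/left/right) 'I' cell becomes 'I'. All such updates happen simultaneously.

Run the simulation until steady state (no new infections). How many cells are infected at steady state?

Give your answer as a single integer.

Answer: 44

Derivation:
Step 0 (initial): 3 infected
Step 1: +9 new -> 12 infected
Step 2: +8 new -> 20 infected
Step 3: +10 new -> 30 infected
Step 4: +6 new -> 36 infected
Step 5: +4 new -> 40 infected
Step 6: +3 new -> 43 infected
Step 7: +1 new -> 44 infected
Step 8: +0 new -> 44 infected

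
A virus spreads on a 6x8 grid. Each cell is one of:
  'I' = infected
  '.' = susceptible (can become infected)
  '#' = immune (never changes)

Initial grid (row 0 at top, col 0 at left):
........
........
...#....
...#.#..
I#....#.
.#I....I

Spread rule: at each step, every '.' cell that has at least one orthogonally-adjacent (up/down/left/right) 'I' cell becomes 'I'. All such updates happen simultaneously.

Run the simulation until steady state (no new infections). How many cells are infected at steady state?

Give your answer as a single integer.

Answer: 42

Derivation:
Step 0 (initial): 3 infected
Step 1: +6 new -> 9 infected
Step 2: +7 new -> 16 infected
Step 3: +7 new -> 23 infected
Step 4: +6 new -> 29 infected
Step 5: +7 new -> 36 infected
Step 6: +4 new -> 40 infected
Step 7: +2 new -> 42 infected
Step 8: +0 new -> 42 infected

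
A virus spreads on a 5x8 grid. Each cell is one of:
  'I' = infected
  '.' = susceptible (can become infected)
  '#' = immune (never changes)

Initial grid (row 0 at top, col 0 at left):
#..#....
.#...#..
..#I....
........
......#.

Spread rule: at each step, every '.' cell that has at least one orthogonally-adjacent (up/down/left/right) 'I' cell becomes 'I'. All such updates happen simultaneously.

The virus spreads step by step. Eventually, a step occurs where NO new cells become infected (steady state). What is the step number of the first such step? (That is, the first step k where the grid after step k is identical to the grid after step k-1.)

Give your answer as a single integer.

Step 0 (initial): 1 infected
Step 1: +3 new -> 4 infected
Step 2: +6 new -> 10 infected
Step 3: +7 new -> 17 infected
Step 4: +9 new -> 26 infected
Step 5: +5 new -> 31 infected
Step 6: +3 new -> 34 infected
Step 7: +0 new -> 34 infected

Answer: 7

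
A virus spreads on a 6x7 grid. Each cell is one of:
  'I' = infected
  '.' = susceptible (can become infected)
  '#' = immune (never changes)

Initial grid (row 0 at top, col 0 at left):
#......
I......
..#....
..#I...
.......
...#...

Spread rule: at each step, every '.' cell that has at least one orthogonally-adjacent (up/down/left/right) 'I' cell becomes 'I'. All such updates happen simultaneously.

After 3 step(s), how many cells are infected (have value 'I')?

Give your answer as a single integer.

Answer: 27

Derivation:
Step 0 (initial): 2 infected
Step 1: +5 new -> 7 infected
Step 2: +9 new -> 16 infected
Step 3: +11 new -> 27 infected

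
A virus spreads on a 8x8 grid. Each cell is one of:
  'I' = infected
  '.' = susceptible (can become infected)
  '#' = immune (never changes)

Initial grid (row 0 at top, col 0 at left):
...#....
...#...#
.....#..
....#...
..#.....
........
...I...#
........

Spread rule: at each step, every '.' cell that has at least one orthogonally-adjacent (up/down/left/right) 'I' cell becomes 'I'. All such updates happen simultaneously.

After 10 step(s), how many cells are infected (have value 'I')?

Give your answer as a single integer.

Step 0 (initial): 1 infected
Step 1: +4 new -> 5 infected
Step 2: +7 new -> 12 infected
Step 3: +8 new -> 20 infected
Step 4: +8 new -> 28 infected
Step 5: +8 new -> 36 infected
Step 6: +6 new -> 42 infected
Step 7: +7 new -> 49 infected
Step 8: +5 new -> 54 infected
Step 9: +2 new -> 56 infected
Step 10: +1 new -> 57 infected

Answer: 57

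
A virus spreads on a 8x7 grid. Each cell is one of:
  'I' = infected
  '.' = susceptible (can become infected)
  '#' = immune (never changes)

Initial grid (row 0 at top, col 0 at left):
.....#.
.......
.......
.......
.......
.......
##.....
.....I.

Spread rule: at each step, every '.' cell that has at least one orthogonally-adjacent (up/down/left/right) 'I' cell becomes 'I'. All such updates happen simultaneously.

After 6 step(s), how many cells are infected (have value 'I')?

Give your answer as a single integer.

Answer: 31

Derivation:
Step 0 (initial): 1 infected
Step 1: +3 new -> 4 infected
Step 2: +4 new -> 8 infected
Step 3: +5 new -> 13 infected
Step 4: +6 new -> 19 infected
Step 5: +6 new -> 25 infected
Step 6: +6 new -> 31 infected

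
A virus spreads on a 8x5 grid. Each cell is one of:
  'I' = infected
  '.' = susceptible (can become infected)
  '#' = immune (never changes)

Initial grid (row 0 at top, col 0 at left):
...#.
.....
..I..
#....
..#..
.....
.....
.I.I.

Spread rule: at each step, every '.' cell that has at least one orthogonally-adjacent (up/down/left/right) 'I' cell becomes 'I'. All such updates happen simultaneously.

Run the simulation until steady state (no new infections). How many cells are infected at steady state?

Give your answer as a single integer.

Step 0 (initial): 3 infected
Step 1: +9 new -> 12 infected
Step 2: +12 new -> 24 infected
Step 3: +9 new -> 33 infected
Step 4: +4 new -> 37 infected
Step 5: +0 new -> 37 infected

Answer: 37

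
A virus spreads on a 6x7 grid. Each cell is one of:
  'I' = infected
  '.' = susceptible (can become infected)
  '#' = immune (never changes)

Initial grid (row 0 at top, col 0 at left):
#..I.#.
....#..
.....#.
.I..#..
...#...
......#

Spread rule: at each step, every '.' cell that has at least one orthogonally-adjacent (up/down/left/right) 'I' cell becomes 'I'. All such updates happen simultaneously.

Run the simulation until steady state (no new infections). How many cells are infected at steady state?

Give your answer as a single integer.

Answer: 35

Derivation:
Step 0 (initial): 2 infected
Step 1: +7 new -> 9 infected
Step 2: +10 new -> 19 infected
Step 3: +4 new -> 23 infected
Step 4: +1 new -> 24 infected
Step 5: +1 new -> 25 infected
Step 6: +2 new -> 27 infected
Step 7: +1 new -> 28 infected
Step 8: +2 new -> 30 infected
Step 9: +1 new -> 31 infected
Step 10: +1 new -> 32 infected
Step 11: +1 new -> 33 infected
Step 12: +2 new -> 35 infected
Step 13: +0 new -> 35 infected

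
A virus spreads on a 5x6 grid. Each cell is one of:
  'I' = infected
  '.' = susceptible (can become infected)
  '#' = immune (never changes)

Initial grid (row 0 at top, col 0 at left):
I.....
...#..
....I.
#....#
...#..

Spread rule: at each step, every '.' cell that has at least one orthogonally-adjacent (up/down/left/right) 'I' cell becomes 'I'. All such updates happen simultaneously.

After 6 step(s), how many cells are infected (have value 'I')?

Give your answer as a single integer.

Answer: 26

Derivation:
Step 0 (initial): 2 infected
Step 1: +6 new -> 8 infected
Step 2: +8 new -> 16 infected
Step 3: +6 new -> 22 infected
Step 4: +2 new -> 24 infected
Step 5: +1 new -> 25 infected
Step 6: +1 new -> 26 infected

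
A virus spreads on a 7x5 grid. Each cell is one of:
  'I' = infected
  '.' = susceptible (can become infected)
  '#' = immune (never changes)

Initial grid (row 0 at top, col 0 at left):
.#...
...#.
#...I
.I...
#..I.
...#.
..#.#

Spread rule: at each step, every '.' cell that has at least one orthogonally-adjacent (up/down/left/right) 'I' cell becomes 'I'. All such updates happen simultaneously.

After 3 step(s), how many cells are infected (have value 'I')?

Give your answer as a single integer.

Step 0 (initial): 3 infected
Step 1: +10 new -> 13 infected
Step 2: +6 new -> 19 infected
Step 3: +5 new -> 24 infected

Answer: 24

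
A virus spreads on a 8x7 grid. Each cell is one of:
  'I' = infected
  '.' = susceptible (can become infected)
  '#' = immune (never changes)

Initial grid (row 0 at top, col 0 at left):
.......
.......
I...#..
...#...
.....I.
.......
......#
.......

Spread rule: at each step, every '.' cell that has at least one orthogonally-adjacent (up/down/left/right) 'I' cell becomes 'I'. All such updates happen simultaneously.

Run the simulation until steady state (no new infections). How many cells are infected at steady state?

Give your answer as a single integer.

Answer: 53

Derivation:
Step 0 (initial): 2 infected
Step 1: +7 new -> 9 infected
Step 2: +12 new -> 21 infected
Step 3: +12 new -> 33 infected
Step 4: +11 new -> 44 infected
Step 5: +7 new -> 51 infected
Step 6: +2 new -> 53 infected
Step 7: +0 new -> 53 infected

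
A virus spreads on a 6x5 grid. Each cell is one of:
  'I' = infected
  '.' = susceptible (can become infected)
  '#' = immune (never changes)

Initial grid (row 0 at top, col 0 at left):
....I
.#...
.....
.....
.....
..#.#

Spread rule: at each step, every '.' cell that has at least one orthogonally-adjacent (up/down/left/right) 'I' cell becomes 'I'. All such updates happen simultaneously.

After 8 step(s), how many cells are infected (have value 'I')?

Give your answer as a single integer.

Answer: 26

Derivation:
Step 0 (initial): 1 infected
Step 1: +2 new -> 3 infected
Step 2: +3 new -> 6 infected
Step 3: +4 new -> 10 infected
Step 4: +4 new -> 14 infected
Step 5: +4 new -> 18 infected
Step 6: +4 new -> 22 infected
Step 7: +2 new -> 24 infected
Step 8: +2 new -> 26 infected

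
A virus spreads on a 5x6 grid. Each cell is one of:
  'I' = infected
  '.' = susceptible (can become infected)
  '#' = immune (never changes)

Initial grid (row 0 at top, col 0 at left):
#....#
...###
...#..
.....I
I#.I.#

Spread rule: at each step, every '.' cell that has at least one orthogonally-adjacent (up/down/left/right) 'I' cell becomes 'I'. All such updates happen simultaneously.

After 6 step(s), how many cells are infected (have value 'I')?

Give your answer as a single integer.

Answer: 21

Derivation:
Step 0 (initial): 3 infected
Step 1: +6 new -> 9 infected
Step 2: +4 new -> 13 infected
Step 3: +3 new -> 16 infected
Step 4: +2 new -> 18 infected
Step 5: +2 new -> 20 infected
Step 6: +1 new -> 21 infected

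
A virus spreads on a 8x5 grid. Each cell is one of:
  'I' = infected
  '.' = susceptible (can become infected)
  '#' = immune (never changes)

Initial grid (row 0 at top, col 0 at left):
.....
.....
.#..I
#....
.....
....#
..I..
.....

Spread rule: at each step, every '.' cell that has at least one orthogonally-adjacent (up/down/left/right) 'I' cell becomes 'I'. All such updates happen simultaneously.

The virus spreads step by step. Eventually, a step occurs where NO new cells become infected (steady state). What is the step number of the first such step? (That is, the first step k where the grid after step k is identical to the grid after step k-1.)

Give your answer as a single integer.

Step 0 (initial): 2 infected
Step 1: +7 new -> 9 infected
Step 2: +12 new -> 21 infected
Step 3: +8 new -> 29 infected
Step 4: +4 new -> 33 infected
Step 5: +2 new -> 35 infected
Step 6: +2 new -> 37 infected
Step 7: +0 new -> 37 infected

Answer: 7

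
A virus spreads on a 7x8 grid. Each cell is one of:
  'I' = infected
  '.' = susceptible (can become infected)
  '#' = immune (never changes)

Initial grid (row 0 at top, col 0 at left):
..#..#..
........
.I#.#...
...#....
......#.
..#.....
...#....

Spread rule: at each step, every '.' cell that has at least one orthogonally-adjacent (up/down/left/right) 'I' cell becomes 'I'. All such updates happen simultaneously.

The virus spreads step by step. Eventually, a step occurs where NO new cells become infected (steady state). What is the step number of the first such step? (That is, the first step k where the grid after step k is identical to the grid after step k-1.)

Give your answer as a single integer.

Answer: 11

Derivation:
Step 0 (initial): 1 infected
Step 1: +3 new -> 4 infected
Step 2: +6 new -> 10 infected
Step 3: +5 new -> 15 infected
Step 4: +6 new -> 21 infected
Step 5: +6 new -> 27 infected
Step 6: +5 new -> 32 infected
Step 7: +6 new -> 38 infected
Step 8: +5 new -> 43 infected
Step 9: +3 new -> 46 infected
Step 10: +2 new -> 48 infected
Step 11: +0 new -> 48 infected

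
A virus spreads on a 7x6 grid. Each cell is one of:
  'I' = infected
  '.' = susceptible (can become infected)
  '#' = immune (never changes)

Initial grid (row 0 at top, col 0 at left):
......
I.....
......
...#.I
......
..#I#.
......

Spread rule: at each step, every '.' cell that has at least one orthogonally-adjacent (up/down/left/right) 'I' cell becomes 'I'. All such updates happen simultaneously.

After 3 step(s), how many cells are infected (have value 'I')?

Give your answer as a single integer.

Step 0 (initial): 3 infected
Step 1: +8 new -> 11 infected
Step 2: +11 new -> 22 infected
Step 3: +12 new -> 34 infected

Answer: 34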